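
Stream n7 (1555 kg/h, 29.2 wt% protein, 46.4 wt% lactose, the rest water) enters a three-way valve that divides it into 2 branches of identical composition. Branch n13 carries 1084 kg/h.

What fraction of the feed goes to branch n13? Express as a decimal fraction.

Fraction to n13 = 1084/1555 = 0.6971.

0.697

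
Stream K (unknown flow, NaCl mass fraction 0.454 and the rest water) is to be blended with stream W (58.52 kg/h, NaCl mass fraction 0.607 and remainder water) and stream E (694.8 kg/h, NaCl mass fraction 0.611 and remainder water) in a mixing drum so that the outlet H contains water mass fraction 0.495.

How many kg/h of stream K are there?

Let K be the unknown flow. Total out = 753.32 + K.
water balance: 293.28 + 0.546·K = 0.495·(753.32 + K)
(0.546 − 0.495)·K = 0.495×753.32 − 293.28 = 79.618
K = 79.618 / 0.051 = 1561.1 kg/h

1561 kg/h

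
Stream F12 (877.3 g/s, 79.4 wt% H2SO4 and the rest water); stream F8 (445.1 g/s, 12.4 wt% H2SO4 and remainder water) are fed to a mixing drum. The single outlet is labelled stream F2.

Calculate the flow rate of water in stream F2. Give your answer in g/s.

water out = water in = 877.3×0.206 + 445.1×0.876 = 570.63 g/s.

570.6 g/s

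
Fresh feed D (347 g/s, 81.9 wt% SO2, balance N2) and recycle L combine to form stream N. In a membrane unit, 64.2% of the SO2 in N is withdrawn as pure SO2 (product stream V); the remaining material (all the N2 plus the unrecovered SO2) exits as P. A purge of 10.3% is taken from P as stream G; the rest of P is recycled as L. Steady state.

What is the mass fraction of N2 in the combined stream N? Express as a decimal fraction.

N2 enters only via D and leaves only via the purge: 347×0.181 = 0.103×(N2 in P), and the membrane unit passes all N2, so N2 in N = N2 in P = 609.78 g/s.
SO2 in N: m_A = 347×0.819 + (1−0.103)·(1−0.642)·m_A, so m_A = 284.19/0.6789 = 418.62 g/s.
N = 418.62 + 609.78 = 1028.4 g/s.
N2 fraction in N = 609.78/1028.4 = 0.5929.

0.5929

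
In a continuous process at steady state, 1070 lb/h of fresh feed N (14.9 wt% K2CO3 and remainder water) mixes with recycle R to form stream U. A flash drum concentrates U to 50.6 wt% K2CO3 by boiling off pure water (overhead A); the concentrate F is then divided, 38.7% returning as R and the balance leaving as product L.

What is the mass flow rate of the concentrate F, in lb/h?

Overall K2CO3 balance (none leaves overhead): K2CO3 in fresh feed = K2CO3 in product, i.e. 1070×0.149 = (1−0.387)·F·0.506.
F = 159.43/(0.506×0.613) = 514 lb/h.

514 lb/h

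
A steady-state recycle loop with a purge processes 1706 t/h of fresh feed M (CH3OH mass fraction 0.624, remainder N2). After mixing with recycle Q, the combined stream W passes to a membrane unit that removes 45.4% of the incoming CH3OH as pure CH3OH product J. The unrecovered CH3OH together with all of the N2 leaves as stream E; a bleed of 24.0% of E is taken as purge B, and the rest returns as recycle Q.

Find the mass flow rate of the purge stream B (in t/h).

879.9 t/h

N2 enters only via M and leaves only via the purge: 1706×0.376 = 0.240×(N2 in E), and the membrane unit passes all N2, so N2 in W = N2 in E = 2672.7 t/h.
CH3OH in W: m_A = 1706×0.624 + (1−0.240)·(1−0.454)·m_A, so m_A = 1064.5/0.5850 = 1819.6 t/h.
E = (1−0.454)×1819.6 + 2672.7 = 3666.2 t/h.
Purge B = 0.240×3666.2 = 879.9 t/h.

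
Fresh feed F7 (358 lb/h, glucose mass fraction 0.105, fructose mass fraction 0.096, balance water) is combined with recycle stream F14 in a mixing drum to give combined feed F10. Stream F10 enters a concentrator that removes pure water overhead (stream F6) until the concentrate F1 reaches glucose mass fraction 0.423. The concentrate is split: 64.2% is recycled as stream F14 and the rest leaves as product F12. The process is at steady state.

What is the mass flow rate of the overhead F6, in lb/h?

269.1 lb/h

Overall glucose balance (none leaves overhead): glucose in fresh feed = glucose in product, i.e. 358×0.105 = (1−0.642)·F1·0.423.
F1 = 37.59/(0.423×0.358) = 248.23 lb/h.
Recycle F14 = 0.642×248.23 = 159.36 lb/h.
Combined feed F10 = 358 + 159.36 = 517.36 lb/h.
Overhead F6 = F10 − F1 = 517.36 − 248.23 = 269.13 lb/h.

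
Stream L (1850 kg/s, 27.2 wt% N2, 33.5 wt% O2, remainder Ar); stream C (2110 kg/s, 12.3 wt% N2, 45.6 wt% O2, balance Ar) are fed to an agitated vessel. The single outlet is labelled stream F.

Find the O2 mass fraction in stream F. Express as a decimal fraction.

0.3995

Total flow out = 1850 + 2110 = 3960 kg/s.
O2 in = 1850×0.335 + 2110×0.456 = 1581.9 kg/s.
O2 mass fraction in F = 1581.9/3960 = 0.3995.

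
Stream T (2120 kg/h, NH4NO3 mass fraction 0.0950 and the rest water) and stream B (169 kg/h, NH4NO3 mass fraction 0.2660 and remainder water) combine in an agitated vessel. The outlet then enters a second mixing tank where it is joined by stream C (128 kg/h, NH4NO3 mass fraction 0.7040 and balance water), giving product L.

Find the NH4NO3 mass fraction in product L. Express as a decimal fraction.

Overall, product flow = 2417 kg/h.
NH4NO3 in = 2120×0.095 + 169×0.266 + 128×0.704 = 336.47 kg/h.
NH4NO3 fraction in L = 0.1392.

0.1392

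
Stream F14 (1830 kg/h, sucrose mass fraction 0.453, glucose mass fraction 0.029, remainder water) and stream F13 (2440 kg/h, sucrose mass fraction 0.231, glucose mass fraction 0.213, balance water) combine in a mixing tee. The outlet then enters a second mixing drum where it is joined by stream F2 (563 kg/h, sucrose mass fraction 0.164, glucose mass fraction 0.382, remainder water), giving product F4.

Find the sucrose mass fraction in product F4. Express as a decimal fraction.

Overall, product flow = 4833 kg/h.
sucrose in = 1830×0.453 + 2440×0.231 + 563×0.164 = 1485 kg/h.
sucrose fraction in F4 = 0.307.

0.307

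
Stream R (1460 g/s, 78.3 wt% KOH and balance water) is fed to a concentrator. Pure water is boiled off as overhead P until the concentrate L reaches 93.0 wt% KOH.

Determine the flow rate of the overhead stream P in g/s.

KOH is conserved: 1460×0.783 = 1143.2 g/s all reports to the concentrate.
Concentrate = 1143.2/(target fraction) = 1229.2 g/s.
Overhead = 1460 − 1229.2 = 230.77 g/s.

230.8 g/s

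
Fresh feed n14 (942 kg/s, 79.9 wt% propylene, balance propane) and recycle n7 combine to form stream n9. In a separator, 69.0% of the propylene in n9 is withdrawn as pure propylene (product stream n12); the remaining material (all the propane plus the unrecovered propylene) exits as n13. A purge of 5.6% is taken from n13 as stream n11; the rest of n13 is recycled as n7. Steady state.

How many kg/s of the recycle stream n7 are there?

propane enters only via n14 and leaves only via the purge: 942×0.201 = 0.056×(propane in n13), and the separator passes all propane, so propane in n9 = propane in n13 = 3381.1 kg/s.
propylene in n9: m_A = 942×0.799 + (1−0.056)·(1−0.690)·m_A, so m_A = 752.66/0.7074 = 1064 kg/s.
n13 = (1−0.690)×1064 + 3381.1 = 3711 kg/s.
Recycle n7 = (1−0.056)×3711 = 3503.1 kg/s.

3503 kg/s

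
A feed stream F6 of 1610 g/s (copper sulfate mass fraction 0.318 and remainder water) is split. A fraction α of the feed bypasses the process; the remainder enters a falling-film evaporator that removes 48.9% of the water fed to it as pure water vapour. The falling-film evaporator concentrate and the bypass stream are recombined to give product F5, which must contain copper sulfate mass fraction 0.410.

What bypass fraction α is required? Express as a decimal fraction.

All 1610×0.318 = 511.98 g/s of copper sulfate reaches F5, so F5 = 511.98/0.410 = 1248.7 g/s and vapour = 361.27 g/s.
The evaporator receives (1−α)·1610 of feed at 0.682 water and removes 0.489 of that water:
0.489×0.682×(1−α)×1610 = 361.27
(1−α) = 361.27/536.93 = 0.6728;  α = 0.3272.

0.327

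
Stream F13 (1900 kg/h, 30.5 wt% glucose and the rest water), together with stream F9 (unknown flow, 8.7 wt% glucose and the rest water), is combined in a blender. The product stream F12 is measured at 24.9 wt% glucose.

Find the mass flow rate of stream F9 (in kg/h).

656.8 kg/h

Let F9 be the unknown flow. Total out = 1900 + F9.
glucose balance: 579.5 + 0.087·F9 = 0.249·(1900 + F9)
(0.087 − 0.249)·F9 = 0.249×1900 − 579.5 = -106.4
F9 = -106.4 / -0.162 = 656.79 kg/h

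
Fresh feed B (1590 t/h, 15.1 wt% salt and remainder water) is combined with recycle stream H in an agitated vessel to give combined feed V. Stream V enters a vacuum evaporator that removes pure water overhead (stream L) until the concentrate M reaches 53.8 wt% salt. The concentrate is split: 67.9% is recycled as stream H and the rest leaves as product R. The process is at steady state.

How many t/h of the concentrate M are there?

Overall salt balance (none leaves overhead): salt in fresh feed = salt in product, i.e. 1590×0.151 = (1−0.679)·M·0.538.
M = 240.09/(0.538×0.321) = 1390.2 t/h.

1390 t/h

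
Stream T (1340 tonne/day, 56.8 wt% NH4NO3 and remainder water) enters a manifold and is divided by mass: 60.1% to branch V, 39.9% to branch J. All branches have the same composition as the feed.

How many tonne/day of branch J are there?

534.7 tonne/day

Branch J flow = 0.399×1340 = 534.66 tonne/day.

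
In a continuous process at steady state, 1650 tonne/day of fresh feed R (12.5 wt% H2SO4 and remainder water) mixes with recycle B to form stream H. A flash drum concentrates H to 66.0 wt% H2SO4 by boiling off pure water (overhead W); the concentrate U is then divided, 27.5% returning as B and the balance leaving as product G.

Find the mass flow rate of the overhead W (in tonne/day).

Overall H2SO4 balance (none leaves overhead): H2SO4 in fresh feed = H2SO4 in product, i.e. 1650×0.125 = (1−0.275)·U·0.660.
U = 206.25/(0.660×0.725) = 431.03 tonne/day.
Recycle B = 0.275×431.03 = 118.53 tonne/day.
Combined feed H = 1650 + 118.53 = 1768.5 tonne/day.
Overhead W = H − U = 1768.5 − 431.03 = 1337.5 tonne/day.

1338 tonne/day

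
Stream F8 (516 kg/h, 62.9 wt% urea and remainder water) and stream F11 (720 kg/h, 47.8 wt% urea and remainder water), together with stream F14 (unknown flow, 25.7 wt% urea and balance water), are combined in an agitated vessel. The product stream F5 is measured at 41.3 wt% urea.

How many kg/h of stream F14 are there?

1014 kg/h

Let F14 be the unknown flow. Total out = 1236 + F14.
urea balance: 668.72 + 0.257·F14 = 0.413·(1236 + F14)
(0.257 − 0.413)·F14 = 0.413×1236 − 668.72 = -158.26
F14 = -158.26 / -0.156 = 1014.5 kg/h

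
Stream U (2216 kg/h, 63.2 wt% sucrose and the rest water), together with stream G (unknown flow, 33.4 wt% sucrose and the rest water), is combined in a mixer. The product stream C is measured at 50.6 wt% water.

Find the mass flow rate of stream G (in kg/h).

1911 kg/h

Let G be the unknown flow. Total out = 2216 + G.
water balance: 815.49 + 0.666·G = 0.506·(2216 + G)
(0.666 − 0.506)·G = 0.506×2216 − 815.49 = 305.81
G = 305.81 / 0.160 = 1911.3 kg/h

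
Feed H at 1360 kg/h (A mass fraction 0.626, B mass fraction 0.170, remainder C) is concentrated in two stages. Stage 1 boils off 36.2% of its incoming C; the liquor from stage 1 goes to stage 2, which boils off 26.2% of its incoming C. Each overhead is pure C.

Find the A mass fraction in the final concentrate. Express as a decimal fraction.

C in feed = 1360×0.204 = 277.44 kg/h.
After stage 1: C left = (1−0.362)×277.44 = 177.01; stream total = 1259.6 kg/h.
After stage 2: C left = (1−0.262)×177.01 = 130.63; final concentrate = 1213.2 kg/h.
A fraction = 851.36/1213.2 = 0.702.

0.702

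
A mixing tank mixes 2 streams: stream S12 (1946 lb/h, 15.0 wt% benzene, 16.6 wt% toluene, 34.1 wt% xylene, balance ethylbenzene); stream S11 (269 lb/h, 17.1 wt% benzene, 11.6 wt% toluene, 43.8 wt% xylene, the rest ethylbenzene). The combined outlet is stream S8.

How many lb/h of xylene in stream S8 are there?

xylene out = xylene in = 1946×0.341 + 269×0.438 = 781.41 lb/h.

781.4 lb/h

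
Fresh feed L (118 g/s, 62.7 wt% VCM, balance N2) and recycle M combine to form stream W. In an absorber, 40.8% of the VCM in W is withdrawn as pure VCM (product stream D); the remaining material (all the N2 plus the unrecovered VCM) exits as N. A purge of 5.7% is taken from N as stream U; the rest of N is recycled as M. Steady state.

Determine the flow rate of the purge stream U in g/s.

49.67 g/s

N2 enters only via L and leaves only via the purge: 118×0.373 = 0.057×(N2 in N), and the absorber passes all N2, so N2 in W = N2 in N = 772.18 g/s.
VCM in W: m_A = 118×0.627 + (1−0.057)·(1−0.408)·m_A, so m_A = 73.986/0.4417 = 167.49 g/s.
N = (1−0.408)×167.49 + 772.18 = 871.33 g/s.
Purge U = 0.057×871.33 = 49.666 g/s.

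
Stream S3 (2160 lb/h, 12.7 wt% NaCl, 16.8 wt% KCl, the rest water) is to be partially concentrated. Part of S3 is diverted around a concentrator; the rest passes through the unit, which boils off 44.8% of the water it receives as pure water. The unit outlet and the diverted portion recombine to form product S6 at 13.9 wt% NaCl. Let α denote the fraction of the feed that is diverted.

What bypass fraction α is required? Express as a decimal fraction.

0.727

All 2160×0.127 = 274.32 lb/h of NaCl reaches S6, so S6 = 274.32/0.139 = 1973.5 lb/h and vapour = 186.47 lb/h.
The evaporator receives (1−α)·2160 of feed at 0.705 water and removes 0.448 of that water:
0.448×0.705×(1−α)×2160 = 186.47
(1−α) = 186.47/682.21 = 0.2733;  α = 0.7267.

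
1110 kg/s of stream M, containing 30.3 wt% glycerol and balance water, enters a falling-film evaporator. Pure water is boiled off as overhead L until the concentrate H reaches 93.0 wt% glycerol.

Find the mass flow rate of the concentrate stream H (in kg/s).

glycerol is conserved: 1110×0.303 = 336.33 kg/s all reports to the concentrate.
Concentrate = 336.33/(target fraction) = 361.65 kg/s.

361.6 kg/s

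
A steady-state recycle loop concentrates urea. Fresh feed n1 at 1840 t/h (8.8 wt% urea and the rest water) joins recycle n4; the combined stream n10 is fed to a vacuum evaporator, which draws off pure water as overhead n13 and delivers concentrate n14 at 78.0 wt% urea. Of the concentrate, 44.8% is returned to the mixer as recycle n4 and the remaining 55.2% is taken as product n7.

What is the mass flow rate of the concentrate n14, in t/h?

Overall urea balance (none leaves overhead): urea in fresh feed = urea in product, i.e. 1840×0.088 = (1−0.448)·n14·0.780.
n14 = 161.92/(0.780×0.552) = 376.07 t/h.

376.1 t/h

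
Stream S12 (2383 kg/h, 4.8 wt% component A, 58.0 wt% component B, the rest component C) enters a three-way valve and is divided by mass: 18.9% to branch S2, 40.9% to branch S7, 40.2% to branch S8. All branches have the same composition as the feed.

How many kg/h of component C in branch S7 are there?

362.6 kg/h

Branch S7 total = 0.409×2383 = 974.65 kg/h.
component C in S7 = 0.372×974.65 = 362.57 kg/h.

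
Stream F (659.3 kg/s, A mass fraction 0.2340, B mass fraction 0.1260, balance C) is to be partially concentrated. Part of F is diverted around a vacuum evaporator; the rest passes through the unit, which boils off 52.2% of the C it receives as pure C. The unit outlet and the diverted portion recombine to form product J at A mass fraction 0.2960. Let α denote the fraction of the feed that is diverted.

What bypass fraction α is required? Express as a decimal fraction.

0.373

All 659.3×0.234 = 154.28 kg/s of A reaches J, so J = 154.28/0.296 = 521.2 kg/s and vapour = 138.1 kg/s.
The evaporator receives (1−α)·659.3 of feed at 0.640 C and removes 0.522 of that C:
0.522×0.640×(1−α)×659.3 = 138.1
(1−α) = 138.1/220.26 = 0.6270;  α = 0.3730.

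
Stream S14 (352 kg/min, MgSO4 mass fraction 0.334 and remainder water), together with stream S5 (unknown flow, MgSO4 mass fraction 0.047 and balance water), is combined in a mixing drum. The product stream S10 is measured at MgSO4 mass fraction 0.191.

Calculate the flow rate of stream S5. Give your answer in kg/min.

Let S5 be the unknown flow. Total out = 352 + S5.
MgSO4 balance: 117.57 + 0.047·S5 = 0.191·(352 + S5)
(0.047 − 0.191)·S5 = 0.191×352 − 117.57 = -50.336
S5 = -50.336 / -0.144 = 349.56 kg/min

349.6 kg/min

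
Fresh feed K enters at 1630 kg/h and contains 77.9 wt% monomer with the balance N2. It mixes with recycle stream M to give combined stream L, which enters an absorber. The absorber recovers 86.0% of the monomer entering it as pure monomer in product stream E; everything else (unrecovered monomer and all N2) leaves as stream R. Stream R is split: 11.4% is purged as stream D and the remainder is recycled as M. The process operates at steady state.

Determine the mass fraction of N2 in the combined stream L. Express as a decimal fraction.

0.686

N2 enters only via K and leaves only via the purge: 1630×0.221 = 0.114×(N2 in R), and the absorber passes all N2, so N2 in L = N2 in R = 3159.9 kg/h.
monomer in L: m_A = 1630×0.779 + (1−0.114)·(1−0.860)·m_A, so m_A = 1269.8/0.8760 = 1449.6 kg/h.
L = 1449.6 + 3159.9 = 4609.5 kg/h.
N2 fraction in L = 3159.9/4609.5 = 0.686.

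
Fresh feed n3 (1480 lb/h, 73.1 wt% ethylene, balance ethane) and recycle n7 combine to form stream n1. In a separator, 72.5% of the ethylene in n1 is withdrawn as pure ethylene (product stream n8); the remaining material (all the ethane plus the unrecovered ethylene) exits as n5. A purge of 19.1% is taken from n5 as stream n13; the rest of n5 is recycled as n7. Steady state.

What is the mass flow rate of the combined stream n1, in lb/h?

3476 lb/h

ethane enters only via n3 and leaves only via the purge: 1480×0.269 = 0.191×(ethane in n5), and the separator passes all ethane, so ethane in n1 = ethane in n5 = 2084.4 lb/h.
ethylene in n1: m_A = 1480×0.731 + (1−0.191)·(1−0.725)·m_A, so m_A = 1081.9/0.7775 = 1391.4 lb/h.
n1 = 1391.4 + 2084.4 = 3475.8 lb/h.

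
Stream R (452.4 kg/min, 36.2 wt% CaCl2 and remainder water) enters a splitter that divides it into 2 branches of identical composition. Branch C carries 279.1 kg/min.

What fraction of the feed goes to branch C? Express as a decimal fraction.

0.617

Fraction to C = 279.1/452.4 = 0.6169.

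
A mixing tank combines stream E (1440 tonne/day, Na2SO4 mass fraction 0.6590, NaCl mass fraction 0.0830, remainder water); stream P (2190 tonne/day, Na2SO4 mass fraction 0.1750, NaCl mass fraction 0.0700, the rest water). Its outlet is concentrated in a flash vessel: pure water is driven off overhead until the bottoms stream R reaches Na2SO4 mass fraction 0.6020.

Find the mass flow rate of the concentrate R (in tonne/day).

Na2SO4 entering = 1440×0.659 + 2190×0.175 = 1332.2 tonne/day.
All Na2SO4 reports to R, so R = 1332.2/0.602 = 2213 tonne/day.

2213 tonne/day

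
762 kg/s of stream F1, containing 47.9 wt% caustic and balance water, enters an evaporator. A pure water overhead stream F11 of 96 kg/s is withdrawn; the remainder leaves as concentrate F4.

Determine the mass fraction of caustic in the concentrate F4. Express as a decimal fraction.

caustic is not removed: 762×0.479 = 365 kg/s of caustic enters F4.
Concentrate = 762 − 96 = 666 kg/s.
Mass fraction = 365/666 = 0.5480.

0.5480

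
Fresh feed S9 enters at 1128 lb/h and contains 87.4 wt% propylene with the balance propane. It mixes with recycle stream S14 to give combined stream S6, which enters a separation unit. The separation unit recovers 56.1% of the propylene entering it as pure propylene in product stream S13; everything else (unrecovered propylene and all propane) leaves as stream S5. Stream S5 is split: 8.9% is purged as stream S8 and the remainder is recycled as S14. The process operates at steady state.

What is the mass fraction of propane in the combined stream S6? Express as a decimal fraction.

propane enters only via S9 and leaves only via the purge: 1128×0.126 = 0.089×(propane in S5), and the separation unit passes all propane, so propane in S6 = propane in S5 = 1596.9 lb/h.
propylene in S6: m_A = 1128×0.874 + (1−0.089)·(1−0.561)·m_A, so m_A = 985.87/0.6001 = 1642.9 lb/h.
S6 = 1642.9 + 1596.9 = 3239.9 lb/h.
propane fraction in S6 = 1596.9/3239.9 = 0.493.

0.493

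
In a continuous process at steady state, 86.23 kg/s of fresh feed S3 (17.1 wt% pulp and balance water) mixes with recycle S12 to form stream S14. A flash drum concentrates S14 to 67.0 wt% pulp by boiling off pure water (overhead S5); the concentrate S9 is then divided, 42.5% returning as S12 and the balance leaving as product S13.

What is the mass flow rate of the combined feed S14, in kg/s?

102.5 kg/s

Overall pulp balance (none leaves overhead): pulp in fresh feed = pulp in product, i.e. 86.23×0.171 = (1−0.425)·S9·0.670.
S9 = 14.745/(0.670×0.575) = 38.275 kg/s.
Recycle S12 = 0.425×38.275 = 16.267 kg/s.
Combined feed S14 = 86.23 + 16.267 = 102.5 kg/s.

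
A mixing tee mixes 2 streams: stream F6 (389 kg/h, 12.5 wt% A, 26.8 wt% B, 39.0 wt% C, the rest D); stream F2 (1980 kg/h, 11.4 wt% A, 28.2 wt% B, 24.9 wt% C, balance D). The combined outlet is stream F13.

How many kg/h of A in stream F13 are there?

274.3 kg/h

A out = A in = 389×0.125 + 1980×0.114 = 274.35 kg/h.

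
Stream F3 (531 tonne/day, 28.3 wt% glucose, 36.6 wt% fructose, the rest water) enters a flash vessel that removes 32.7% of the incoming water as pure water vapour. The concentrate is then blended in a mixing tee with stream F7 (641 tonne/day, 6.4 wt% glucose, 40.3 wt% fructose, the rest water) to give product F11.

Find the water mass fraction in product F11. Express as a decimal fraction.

Vapour removed = 0.327×0.351×531 = 60.947 tonne/day; concentrate = 470.05 tonne/day.
water reaching the mixer = 125.43 (from concentrate) + 641×0.533 = 467.09 tonne/day.
Product flow = 470.05 + 641 = 1111.1 tonne/day; water fraction = 0.4204.

0.4204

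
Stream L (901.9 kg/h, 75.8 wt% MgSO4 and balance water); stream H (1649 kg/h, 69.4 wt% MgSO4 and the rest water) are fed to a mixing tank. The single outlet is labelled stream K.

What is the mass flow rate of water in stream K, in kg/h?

722.9 kg/h

water out = water in = 901.9×0.242 + 1649×0.306 = 722.85 kg/h.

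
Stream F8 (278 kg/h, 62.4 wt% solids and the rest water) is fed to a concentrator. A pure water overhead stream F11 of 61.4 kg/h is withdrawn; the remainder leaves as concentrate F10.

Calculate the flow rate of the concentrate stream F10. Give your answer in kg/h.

Concentrate = 278 − 61.4 = 216.6 kg/h.

216.6 kg/h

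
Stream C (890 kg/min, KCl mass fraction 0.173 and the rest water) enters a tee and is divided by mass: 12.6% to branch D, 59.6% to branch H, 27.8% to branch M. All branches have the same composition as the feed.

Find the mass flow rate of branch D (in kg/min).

Branch D flow = 0.126×890 = 112.14 kg/min.

112.1 kg/min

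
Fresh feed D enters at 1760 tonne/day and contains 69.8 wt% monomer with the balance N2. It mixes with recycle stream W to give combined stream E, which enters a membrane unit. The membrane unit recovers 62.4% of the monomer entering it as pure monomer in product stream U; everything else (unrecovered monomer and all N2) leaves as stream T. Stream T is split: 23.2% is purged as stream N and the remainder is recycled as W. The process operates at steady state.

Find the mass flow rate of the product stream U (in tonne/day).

monomer in E: m_A = 1760×0.698 + (1−0.232)·(1−0.624)·m_A, so m_A = 1228.5/0.7112 = 1727.3 tonne/day.
Product U = 0.624×1727.3 = 1077.8 tonne/day.

1078 tonne/day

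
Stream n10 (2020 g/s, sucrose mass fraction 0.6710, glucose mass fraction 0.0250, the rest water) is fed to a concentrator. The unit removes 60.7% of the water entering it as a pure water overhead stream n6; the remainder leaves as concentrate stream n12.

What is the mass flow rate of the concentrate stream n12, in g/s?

water entering = 2020×0.304 = 614.08 g/s; overhead removed = 0.607×614.08 = 372.75 g/s.
Concentrate = 2020 − 372.75 = 1647.3 g/s.

1647 g/s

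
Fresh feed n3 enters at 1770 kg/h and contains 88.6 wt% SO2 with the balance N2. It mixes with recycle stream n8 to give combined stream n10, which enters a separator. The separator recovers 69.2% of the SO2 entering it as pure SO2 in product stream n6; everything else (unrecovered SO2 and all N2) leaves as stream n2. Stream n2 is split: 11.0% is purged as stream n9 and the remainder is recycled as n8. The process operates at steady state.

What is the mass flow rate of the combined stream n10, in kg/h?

N2 enters only via n3 and leaves only via the purge: 1770×0.114 = 0.110×(N2 in n2), and the separator passes all N2, so N2 in n10 = N2 in n2 = 1834.4 kg/h.
SO2 in n10: m_A = 1770×0.886 + (1−0.110)·(1−0.692)·m_A, so m_A = 1568.2/0.7259 = 2160.4 kg/h.
n10 = 2160.4 + 1834.4 = 3994.8 kg/h.

3995 kg/h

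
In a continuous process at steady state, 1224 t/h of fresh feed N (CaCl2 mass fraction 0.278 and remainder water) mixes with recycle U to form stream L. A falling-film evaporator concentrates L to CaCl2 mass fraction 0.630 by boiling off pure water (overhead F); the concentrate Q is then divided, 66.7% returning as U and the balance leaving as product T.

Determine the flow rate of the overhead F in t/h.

683.9 t/h

Overall CaCl2 balance (none leaves overhead): CaCl2 in fresh feed = CaCl2 in product, i.e. 1224×0.278 = (1−0.667)·Q·0.630.
Q = 340.27/(0.630×0.333) = 1622 t/h.
Recycle U = 0.667×1622 = 1081.9 t/h.
Combined feed L = 1224 + 1081.9 = 2305.9 t/h.
Overhead F = L − Q = 2305.9 − 1622 = 683.89 t/h.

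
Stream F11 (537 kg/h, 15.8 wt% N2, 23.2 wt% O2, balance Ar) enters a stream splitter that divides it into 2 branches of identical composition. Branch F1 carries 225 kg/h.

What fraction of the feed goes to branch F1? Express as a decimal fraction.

Fraction to F1 = 225/537 = 0.4190.

0.419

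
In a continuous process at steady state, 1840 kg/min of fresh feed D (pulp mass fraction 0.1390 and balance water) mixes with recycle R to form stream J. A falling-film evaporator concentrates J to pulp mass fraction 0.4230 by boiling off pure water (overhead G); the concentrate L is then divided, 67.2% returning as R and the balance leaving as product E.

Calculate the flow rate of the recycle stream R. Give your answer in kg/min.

Overall pulp balance (none leaves overhead): pulp in fresh feed = pulp in product, i.e. 1840×0.139 = (1−0.672)·L·0.423.
L = 255.76/(0.423×0.328) = 1843.4 kg/min.
Recycle R = 0.672×1843.4 = 1238.8 kg/min.

1239 kg/min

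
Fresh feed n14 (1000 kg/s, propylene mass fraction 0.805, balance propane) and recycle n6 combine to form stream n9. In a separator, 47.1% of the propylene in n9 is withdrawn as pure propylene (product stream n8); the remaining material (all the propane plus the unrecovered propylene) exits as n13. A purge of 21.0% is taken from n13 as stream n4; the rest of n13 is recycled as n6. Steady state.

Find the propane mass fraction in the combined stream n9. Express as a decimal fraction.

0.402

propane enters only via n14 and leaves only via the purge: 1000×0.195 = 0.210×(propane in n13), and the separator passes all propane, so propane in n9 = propane in n13 = 928.57 kg/s.
propylene in n9: m_A = 1000×0.805 + (1−0.210)·(1−0.471)·m_A, so m_A = 805/0.5821 = 1382.9 kg/s.
n9 = 1382.9 + 928.57 = 2311.5 kg/s.
propane fraction in n9 = 928.57/2311.5 = 0.402.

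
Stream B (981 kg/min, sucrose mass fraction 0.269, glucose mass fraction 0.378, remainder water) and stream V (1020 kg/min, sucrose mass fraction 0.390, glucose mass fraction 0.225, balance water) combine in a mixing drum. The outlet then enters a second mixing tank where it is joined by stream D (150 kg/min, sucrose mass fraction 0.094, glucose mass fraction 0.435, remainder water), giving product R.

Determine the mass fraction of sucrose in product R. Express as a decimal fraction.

Overall, product flow = 2151 kg/min.
sucrose in = 981×0.269 + 1020×0.390 + 150×0.094 = 675.79 kg/min.
sucrose fraction in R = 0.314.

0.314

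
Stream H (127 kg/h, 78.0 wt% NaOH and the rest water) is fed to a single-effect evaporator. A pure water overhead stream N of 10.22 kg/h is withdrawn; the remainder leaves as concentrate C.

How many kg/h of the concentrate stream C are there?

116.8 kg/h

Concentrate = 127 − 10.22 = 116.78 kg/h.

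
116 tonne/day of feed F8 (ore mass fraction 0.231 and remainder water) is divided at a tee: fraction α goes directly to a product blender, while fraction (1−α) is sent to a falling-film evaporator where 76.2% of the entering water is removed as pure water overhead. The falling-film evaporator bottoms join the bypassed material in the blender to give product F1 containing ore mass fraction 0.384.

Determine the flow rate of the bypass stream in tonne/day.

All 116×0.231 = 26.796 tonne/day of ore reaches F1, so F1 = 26.796/0.384 = 69.781 tonne/day and vapour = 46.219 tonne/day.
The evaporator receives (1−α)·116 of feed at 0.769 water and removes 0.762 of that water:
0.762×0.769×(1−α)×116 = 46.219
(1−α) = 46.219/67.973 = 0.6800;  α = 0.3200.
Bypass flow = 0.3200×116 = 37.125 tonne/day.

37.13 tonne/day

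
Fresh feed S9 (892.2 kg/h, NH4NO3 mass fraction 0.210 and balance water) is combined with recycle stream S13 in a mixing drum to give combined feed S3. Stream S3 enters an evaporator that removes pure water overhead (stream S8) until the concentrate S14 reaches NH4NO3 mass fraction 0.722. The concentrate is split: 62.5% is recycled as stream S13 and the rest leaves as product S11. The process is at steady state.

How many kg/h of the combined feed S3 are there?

Overall NH4NO3 balance (none leaves overhead): NH4NO3 in fresh feed = NH4NO3 in product, i.e. 892.2×0.210 = (1−0.625)·S14·0.722.
S14 = 187.36/(0.722×0.375) = 692.01 kg/h.
Recycle S13 = 0.625×692.01 = 432.51 kg/h.
Combined feed S3 = 892.2 + 432.51 = 1324.7 kg/h.

1325 kg/h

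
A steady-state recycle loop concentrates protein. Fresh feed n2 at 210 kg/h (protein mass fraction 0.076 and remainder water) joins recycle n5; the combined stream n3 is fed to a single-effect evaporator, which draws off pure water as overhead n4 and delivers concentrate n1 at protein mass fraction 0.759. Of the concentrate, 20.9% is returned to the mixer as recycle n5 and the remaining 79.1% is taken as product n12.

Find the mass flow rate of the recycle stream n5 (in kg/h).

Overall protein balance (none leaves overhead): protein in fresh feed = protein in product, i.e. 210×0.076 = (1−0.209)·n1·0.759.
n1 = 15.96/(0.759×0.791) = 26.584 kg/h.
Recycle n5 = 0.209×26.584 = 5.556 kg/h.

5.556 kg/h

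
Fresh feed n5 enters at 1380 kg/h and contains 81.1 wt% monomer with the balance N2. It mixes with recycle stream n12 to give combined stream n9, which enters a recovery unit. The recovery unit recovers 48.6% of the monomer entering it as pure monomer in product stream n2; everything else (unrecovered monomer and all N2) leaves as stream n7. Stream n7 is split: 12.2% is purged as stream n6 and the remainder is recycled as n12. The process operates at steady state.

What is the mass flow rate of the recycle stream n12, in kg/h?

N2 enters only via n5 and leaves only via the purge: 1380×0.189 = 0.122×(N2 in n7), and the recovery unit passes all N2, so N2 in n9 = N2 in n7 = 2137.9 kg/h.
monomer in n9: m_A = 1380×0.811 + (1−0.122)·(1−0.486)·m_A, so m_A = 1119.2/0.5487 = 2039.7 kg/h.
n7 = (1−0.486)×2039.7 + 2137.9 = 3186.3 kg/h.
Recycle n12 = (1−0.122)×3186.3 = 2797.5 kg/h.

2798 kg/h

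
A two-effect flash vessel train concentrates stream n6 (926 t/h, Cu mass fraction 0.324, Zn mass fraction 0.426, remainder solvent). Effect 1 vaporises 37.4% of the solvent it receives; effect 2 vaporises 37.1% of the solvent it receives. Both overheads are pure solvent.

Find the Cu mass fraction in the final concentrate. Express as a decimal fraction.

0.382

solvent in feed = 926×0.250 = 231.5 t/h.
After stage 1: solvent left = (1−0.374)×231.5 = 144.92; stream total = 839.42 t/h.
After stage 2: solvent left = (1−0.371)×144.92 = 91.154; final concentrate = 785.65 t/h.
Cu fraction = 300.02/785.65 = 0.382.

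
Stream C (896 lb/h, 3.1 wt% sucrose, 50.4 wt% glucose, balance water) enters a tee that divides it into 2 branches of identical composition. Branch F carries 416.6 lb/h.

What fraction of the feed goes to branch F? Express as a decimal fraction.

0.465

Fraction to F = 416.6/896 = 0.4650.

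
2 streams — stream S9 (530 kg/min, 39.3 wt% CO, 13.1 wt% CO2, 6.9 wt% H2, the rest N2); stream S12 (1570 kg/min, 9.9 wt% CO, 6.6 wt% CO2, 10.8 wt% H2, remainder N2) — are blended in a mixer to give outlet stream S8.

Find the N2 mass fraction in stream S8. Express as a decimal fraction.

0.646

Total flow out = 530 + 1570 = 2100 kg/min.
N2 in = 530×0.407 + 1570×0.727 = 1357.1 kg/min.
N2 mass fraction in S8 = 1357.1/2100 = 0.646.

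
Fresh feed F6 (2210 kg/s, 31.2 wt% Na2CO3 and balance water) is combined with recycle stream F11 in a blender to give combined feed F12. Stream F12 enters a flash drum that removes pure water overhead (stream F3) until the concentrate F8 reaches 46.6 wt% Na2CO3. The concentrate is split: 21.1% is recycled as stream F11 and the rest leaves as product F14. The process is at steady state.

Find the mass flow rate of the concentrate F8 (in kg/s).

1875 kg/s

Overall Na2CO3 balance (none leaves overhead): Na2CO3 in fresh feed = Na2CO3 in product, i.e. 2210×0.312 = (1−0.211)·F8·0.466.
F8 = 689.52/(0.466×0.789) = 1875.4 kg/s.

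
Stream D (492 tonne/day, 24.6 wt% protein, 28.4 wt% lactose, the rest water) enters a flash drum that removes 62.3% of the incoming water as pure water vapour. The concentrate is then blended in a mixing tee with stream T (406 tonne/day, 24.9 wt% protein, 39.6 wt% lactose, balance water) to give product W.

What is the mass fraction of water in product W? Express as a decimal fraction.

Vapour removed = 0.623×0.470×492 = 144.06 tonne/day; concentrate = 347.94 tonne/day.
water reaching the mixer = 87.177 (from concentrate) + 406×0.355 = 231.31 tonne/day.
Product flow = 347.94 + 406 = 753.94 tonne/day; water fraction = 0.3068.

0.3068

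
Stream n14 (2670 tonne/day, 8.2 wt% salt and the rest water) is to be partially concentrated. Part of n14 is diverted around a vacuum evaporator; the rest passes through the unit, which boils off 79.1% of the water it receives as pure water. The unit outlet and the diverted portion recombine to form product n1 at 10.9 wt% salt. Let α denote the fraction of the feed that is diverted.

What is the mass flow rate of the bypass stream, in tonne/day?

1759 tonne/day

All 2670×0.082 = 218.94 tonne/day of salt reaches n1, so n1 = 218.94/0.109 = 2008.6 tonne/day and vapour = 661.38 tonne/day.
The evaporator receives (1−α)·2670 of feed at 0.918 water and removes 0.791 of that water:
0.791×0.918×(1−α)×2670 = 661.38
(1−α) = 661.38/1938.8 = 0.3411;  α = 0.6589.
Bypass flow = 0.6589×2670 = 1759.2 tonne/day.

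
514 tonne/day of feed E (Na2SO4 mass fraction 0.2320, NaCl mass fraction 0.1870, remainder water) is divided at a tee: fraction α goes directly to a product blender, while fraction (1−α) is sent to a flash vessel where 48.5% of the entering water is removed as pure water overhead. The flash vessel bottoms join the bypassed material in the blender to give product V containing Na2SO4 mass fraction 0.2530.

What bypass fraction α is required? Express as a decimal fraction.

All 514×0.232 = 119.25 tonne/day of Na2SO4 reaches V, so V = 119.25/0.253 = 471.34 tonne/day and vapour = 42.664 tonne/day.
The evaporator receives (1−α)·514 of feed at 0.581 water and removes 0.485 of that water:
0.485×0.581×(1−α)×514 = 42.664
(1−α) = 42.664/144.84 = 0.2946;  α = 0.7054.

0.705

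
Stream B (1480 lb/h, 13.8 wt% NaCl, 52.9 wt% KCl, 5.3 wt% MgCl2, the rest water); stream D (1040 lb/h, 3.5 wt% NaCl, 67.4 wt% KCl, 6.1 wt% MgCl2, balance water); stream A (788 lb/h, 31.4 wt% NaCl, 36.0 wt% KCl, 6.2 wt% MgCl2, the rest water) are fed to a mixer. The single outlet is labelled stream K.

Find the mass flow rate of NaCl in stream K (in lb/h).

488.1 lb/h

NaCl out = NaCl in = 1480×0.138 + 1040×0.035 + 788×0.314 = 488.07 lb/h.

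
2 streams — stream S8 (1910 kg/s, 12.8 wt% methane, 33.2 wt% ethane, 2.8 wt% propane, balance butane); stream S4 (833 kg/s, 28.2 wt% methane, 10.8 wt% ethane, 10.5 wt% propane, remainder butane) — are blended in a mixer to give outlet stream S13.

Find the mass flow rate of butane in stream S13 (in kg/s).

1399 kg/s

butane out = butane in = 1910×0.512 + 833×0.505 = 1398.6 kg/s.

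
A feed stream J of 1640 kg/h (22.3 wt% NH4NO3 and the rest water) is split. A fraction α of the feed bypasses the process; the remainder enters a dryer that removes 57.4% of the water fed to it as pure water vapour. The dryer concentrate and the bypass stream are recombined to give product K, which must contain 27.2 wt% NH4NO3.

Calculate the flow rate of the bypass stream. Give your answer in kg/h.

All 1640×0.223 = 365.72 kg/h of NH4NO3 reaches K, so K = 365.72/0.272 = 1344.6 kg/h and vapour = 295.44 kg/h.
The evaporator receives (1−α)·1640 of feed at 0.777 water and removes 0.574 of that water:
0.574×0.777×(1−α)×1640 = 295.44
(1−α) = 295.44/731.44 = 0.4039;  α = 0.5961.
Bypass flow = 0.5961×1640 = 977.57 kg/h.

977.6 kg/h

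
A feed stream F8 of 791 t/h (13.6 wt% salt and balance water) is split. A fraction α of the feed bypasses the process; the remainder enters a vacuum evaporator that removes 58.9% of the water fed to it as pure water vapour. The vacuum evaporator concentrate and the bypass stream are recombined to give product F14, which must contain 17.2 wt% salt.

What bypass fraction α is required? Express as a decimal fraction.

0.589

All 791×0.136 = 107.58 t/h of salt reaches F14, so F14 = 107.58/0.172 = 625.44 t/h and vapour = 165.56 t/h.
The evaporator receives (1−α)·791 of feed at 0.864 water and removes 0.589 of that water:
0.589×0.864×(1−α)×791 = 165.56
(1−α) = 165.56/402.54 = 0.4113;  α = 0.5887.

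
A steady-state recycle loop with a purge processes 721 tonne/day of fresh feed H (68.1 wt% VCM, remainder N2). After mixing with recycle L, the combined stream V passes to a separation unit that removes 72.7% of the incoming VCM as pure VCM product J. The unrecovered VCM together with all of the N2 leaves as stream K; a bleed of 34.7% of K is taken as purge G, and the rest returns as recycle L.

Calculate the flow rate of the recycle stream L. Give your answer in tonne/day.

539.3 tonne/day

N2 enters only via H and leaves only via the purge: 721×0.319 = 0.347×(N2 in K), and the separation unit passes all N2, so N2 in V = N2 in K = 662.82 tonne/day.
VCM in V: m_A = 721×0.681 + (1−0.347)·(1−0.727)·m_A, so m_A = 491/0.8217 = 597.52 tonne/day.
K = (1−0.727)×597.52 + 662.82 = 825.94 tonne/day.
Recycle L = (1−0.347)×825.94 = 539.34 tonne/day.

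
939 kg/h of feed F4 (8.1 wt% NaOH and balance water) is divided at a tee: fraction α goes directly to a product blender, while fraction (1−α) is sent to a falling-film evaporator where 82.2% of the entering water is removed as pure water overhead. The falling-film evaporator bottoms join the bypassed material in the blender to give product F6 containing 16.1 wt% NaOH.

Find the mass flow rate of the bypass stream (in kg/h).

321.4 kg/h

All 939×0.081 = 76.059 kg/h of NaOH reaches F6, so F6 = 76.059/0.161 = 472.42 kg/h and vapour = 466.58 kg/h.
The evaporator receives (1−α)·939 of feed at 0.919 water and removes 0.822 of that water:
0.822×0.919×(1−α)×939 = 466.58
(1−α) = 466.58/709.34 = 0.6578;  α = 0.3422.
Bypass flow = 0.3422×939 = 321.35 kg/h.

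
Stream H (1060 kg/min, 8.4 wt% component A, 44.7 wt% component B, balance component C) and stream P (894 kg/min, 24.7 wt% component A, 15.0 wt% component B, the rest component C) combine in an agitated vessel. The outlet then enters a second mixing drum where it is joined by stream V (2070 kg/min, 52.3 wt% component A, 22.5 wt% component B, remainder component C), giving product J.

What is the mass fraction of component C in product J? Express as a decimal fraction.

0.3871

Overall, product flow = 4024 kg/min.
component C in = 1060×0.469 + 894×0.603 + 2070×0.252 = 1557.9 kg/min.
component C fraction in J = 0.3871.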